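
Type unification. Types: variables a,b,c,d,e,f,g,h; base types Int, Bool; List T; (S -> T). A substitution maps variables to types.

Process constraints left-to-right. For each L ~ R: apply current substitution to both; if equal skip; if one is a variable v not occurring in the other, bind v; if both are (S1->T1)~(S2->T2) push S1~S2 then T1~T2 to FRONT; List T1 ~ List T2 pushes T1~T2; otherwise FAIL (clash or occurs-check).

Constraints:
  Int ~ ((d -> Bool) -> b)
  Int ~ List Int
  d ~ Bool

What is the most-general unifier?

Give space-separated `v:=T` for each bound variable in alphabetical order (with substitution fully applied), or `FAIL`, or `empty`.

step 1: unify Int ~ ((d -> Bool) -> b)  [subst: {-} | 2 pending]
  clash: Int vs ((d -> Bool) -> b)

Answer: FAIL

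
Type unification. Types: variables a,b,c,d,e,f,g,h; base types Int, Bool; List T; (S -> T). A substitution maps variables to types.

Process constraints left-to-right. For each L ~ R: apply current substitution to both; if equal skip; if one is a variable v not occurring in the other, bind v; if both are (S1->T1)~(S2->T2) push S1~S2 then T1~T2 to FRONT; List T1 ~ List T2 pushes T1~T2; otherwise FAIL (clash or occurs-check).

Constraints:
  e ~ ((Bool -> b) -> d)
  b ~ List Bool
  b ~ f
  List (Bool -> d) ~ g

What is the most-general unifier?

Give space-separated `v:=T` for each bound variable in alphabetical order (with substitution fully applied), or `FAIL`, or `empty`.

step 1: unify e ~ ((Bool -> b) -> d)  [subst: {-} | 3 pending]
  bind e := ((Bool -> b) -> d)
step 2: unify b ~ List Bool  [subst: {e:=((Bool -> b) -> d)} | 2 pending]
  bind b := List Bool
step 3: unify List Bool ~ f  [subst: {e:=((Bool -> b) -> d), b:=List Bool} | 1 pending]
  bind f := List Bool
step 4: unify List (Bool -> d) ~ g  [subst: {e:=((Bool -> b) -> d), b:=List Bool, f:=List Bool} | 0 pending]
  bind g := List (Bool -> d)

Answer: b:=List Bool e:=((Bool -> List Bool) -> d) f:=List Bool g:=List (Bool -> d)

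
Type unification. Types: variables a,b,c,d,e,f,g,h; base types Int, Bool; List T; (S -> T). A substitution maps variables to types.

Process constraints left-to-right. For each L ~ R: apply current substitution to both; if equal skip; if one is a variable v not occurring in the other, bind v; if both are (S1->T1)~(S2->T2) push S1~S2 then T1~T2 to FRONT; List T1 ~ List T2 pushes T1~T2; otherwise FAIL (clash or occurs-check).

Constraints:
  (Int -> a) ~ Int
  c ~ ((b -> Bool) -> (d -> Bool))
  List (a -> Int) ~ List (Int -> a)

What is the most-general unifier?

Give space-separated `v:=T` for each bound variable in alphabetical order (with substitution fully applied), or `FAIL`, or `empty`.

Answer: FAIL

Derivation:
step 1: unify (Int -> a) ~ Int  [subst: {-} | 2 pending]
  clash: (Int -> a) vs Int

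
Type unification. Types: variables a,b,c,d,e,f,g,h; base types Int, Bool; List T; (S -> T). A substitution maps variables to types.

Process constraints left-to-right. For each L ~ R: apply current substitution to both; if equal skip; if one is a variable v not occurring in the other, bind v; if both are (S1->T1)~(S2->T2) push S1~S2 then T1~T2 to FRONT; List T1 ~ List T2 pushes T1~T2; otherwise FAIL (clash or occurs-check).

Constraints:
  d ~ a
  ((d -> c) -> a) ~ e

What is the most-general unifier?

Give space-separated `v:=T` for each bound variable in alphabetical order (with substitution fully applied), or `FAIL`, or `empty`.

Answer: d:=a e:=((a -> c) -> a)

Derivation:
step 1: unify d ~ a  [subst: {-} | 1 pending]
  bind d := a
step 2: unify ((a -> c) -> a) ~ e  [subst: {d:=a} | 0 pending]
  bind e := ((a -> c) -> a)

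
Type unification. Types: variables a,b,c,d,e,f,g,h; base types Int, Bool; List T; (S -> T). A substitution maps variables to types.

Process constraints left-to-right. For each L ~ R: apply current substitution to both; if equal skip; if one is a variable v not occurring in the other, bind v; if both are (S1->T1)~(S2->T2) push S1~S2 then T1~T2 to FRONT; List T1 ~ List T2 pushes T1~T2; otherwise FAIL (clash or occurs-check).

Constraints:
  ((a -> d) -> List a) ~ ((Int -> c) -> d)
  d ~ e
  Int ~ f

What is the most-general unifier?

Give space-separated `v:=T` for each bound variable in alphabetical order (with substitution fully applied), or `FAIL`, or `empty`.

step 1: unify ((a -> d) -> List a) ~ ((Int -> c) -> d)  [subst: {-} | 2 pending]
  -> decompose arrow: push (a -> d)~(Int -> c), List a~d
step 2: unify (a -> d) ~ (Int -> c)  [subst: {-} | 3 pending]
  -> decompose arrow: push a~Int, d~c
step 3: unify a ~ Int  [subst: {-} | 4 pending]
  bind a := Int
step 4: unify d ~ c  [subst: {a:=Int} | 3 pending]
  bind d := c
step 5: unify List Int ~ c  [subst: {a:=Int, d:=c} | 2 pending]
  bind c := List Int
step 6: unify List Int ~ e  [subst: {a:=Int, d:=c, c:=List Int} | 1 pending]
  bind e := List Int
step 7: unify Int ~ f  [subst: {a:=Int, d:=c, c:=List Int, e:=List Int} | 0 pending]
  bind f := Int

Answer: a:=Int c:=List Int d:=List Int e:=List Int f:=Int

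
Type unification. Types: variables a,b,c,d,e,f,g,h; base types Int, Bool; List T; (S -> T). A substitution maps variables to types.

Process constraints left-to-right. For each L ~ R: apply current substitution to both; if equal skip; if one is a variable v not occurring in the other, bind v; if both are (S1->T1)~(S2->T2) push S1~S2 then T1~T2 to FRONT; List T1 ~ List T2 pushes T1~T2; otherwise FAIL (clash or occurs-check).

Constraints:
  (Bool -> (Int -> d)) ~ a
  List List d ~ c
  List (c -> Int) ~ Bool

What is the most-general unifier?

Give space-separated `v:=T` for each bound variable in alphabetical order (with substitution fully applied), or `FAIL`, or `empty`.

step 1: unify (Bool -> (Int -> d)) ~ a  [subst: {-} | 2 pending]
  bind a := (Bool -> (Int -> d))
step 2: unify List List d ~ c  [subst: {a:=(Bool -> (Int -> d))} | 1 pending]
  bind c := List List d
step 3: unify List (List List d -> Int) ~ Bool  [subst: {a:=(Bool -> (Int -> d)), c:=List List d} | 0 pending]
  clash: List (List List d -> Int) vs Bool

Answer: FAIL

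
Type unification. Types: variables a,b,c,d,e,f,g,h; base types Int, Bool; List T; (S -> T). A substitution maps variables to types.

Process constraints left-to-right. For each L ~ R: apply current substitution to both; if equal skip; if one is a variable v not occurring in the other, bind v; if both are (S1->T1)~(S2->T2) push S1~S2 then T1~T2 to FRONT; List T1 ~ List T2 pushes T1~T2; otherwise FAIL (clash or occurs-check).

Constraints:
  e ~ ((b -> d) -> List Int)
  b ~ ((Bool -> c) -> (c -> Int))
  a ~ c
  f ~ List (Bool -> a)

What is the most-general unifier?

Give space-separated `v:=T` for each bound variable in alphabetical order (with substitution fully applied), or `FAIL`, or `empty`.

Answer: a:=c b:=((Bool -> c) -> (c -> Int)) e:=((((Bool -> c) -> (c -> Int)) -> d) -> List Int) f:=List (Bool -> c)

Derivation:
step 1: unify e ~ ((b -> d) -> List Int)  [subst: {-} | 3 pending]
  bind e := ((b -> d) -> List Int)
step 2: unify b ~ ((Bool -> c) -> (c -> Int))  [subst: {e:=((b -> d) -> List Int)} | 2 pending]
  bind b := ((Bool -> c) -> (c -> Int))
step 3: unify a ~ c  [subst: {e:=((b -> d) -> List Int), b:=((Bool -> c) -> (c -> Int))} | 1 pending]
  bind a := c
step 4: unify f ~ List (Bool -> c)  [subst: {e:=((b -> d) -> List Int), b:=((Bool -> c) -> (c -> Int)), a:=c} | 0 pending]
  bind f := List (Bool -> c)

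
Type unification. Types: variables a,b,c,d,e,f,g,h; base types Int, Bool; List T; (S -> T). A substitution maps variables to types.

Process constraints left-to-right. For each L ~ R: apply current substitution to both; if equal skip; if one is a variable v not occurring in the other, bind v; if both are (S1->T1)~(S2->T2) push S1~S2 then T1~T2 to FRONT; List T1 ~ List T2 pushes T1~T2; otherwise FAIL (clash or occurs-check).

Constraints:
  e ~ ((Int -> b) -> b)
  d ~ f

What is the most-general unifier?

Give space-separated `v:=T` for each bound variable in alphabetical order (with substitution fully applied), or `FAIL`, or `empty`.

Answer: d:=f e:=((Int -> b) -> b)

Derivation:
step 1: unify e ~ ((Int -> b) -> b)  [subst: {-} | 1 pending]
  bind e := ((Int -> b) -> b)
step 2: unify d ~ f  [subst: {e:=((Int -> b) -> b)} | 0 pending]
  bind d := f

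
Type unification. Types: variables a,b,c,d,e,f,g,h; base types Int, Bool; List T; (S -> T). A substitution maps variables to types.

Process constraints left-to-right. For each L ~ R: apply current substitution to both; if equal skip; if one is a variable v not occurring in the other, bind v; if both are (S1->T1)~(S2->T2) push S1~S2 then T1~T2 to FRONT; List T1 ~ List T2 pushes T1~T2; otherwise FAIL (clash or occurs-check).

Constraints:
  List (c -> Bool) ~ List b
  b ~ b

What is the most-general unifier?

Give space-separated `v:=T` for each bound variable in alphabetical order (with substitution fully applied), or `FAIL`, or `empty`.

step 1: unify List (c -> Bool) ~ List b  [subst: {-} | 1 pending]
  -> decompose List: push (c -> Bool)~b
step 2: unify (c -> Bool) ~ b  [subst: {-} | 1 pending]
  bind b := (c -> Bool)
step 3: unify (c -> Bool) ~ (c -> Bool)  [subst: {b:=(c -> Bool)} | 0 pending]
  -> identical, skip

Answer: b:=(c -> Bool)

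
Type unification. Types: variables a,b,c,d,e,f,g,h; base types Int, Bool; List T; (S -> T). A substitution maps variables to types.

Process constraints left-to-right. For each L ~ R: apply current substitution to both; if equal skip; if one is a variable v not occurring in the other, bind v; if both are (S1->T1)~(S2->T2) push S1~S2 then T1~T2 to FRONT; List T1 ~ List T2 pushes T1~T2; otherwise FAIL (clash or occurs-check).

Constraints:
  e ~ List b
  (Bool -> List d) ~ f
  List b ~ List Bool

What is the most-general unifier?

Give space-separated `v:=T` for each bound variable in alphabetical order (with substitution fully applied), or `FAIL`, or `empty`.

Answer: b:=Bool e:=List Bool f:=(Bool -> List d)

Derivation:
step 1: unify e ~ List b  [subst: {-} | 2 pending]
  bind e := List b
step 2: unify (Bool -> List d) ~ f  [subst: {e:=List b} | 1 pending]
  bind f := (Bool -> List d)
step 3: unify List b ~ List Bool  [subst: {e:=List b, f:=(Bool -> List d)} | 0 pending]
  -> decompose List: push b~Bool
step 4: unify b ~ Bool  [subst: {e:=List b, f:=(Bool -> List d)} | 0 pending]
  bind b := Bool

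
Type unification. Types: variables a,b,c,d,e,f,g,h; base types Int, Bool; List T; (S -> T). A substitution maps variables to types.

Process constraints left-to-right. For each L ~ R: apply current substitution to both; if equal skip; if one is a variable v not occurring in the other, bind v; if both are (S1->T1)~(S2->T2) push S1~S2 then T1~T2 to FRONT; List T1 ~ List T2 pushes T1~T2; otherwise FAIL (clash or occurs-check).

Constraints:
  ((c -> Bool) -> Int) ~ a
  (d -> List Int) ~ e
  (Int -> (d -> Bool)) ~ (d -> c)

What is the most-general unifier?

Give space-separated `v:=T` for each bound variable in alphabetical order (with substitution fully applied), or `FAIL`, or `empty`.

step 1: unify ((c -> Bool) -> Int) ~ a  [subst: {-} | 2 pending]
  bind a := ((c -> Bool) -> Int)
step 2: unify (d -> List Int) ~ e  [subst: {a:=((c -> Bool) -> Int)} | 1 pending]
  bind e := (d -> List Int)
step 3: unify (Int -> (d -> Bool)) ~ (d -> c)  [subst: {a:=((c -> Bool) -> Int), e:=(d -> List Int)} | 0 pending]
  -> decompose arrow: push Int~d, (d -> Bool)~c
step 4: unify Int ~ d  [subst: {a:=((c -> Bool) -> Int), e:=(d -> List Int)} | 1 pending]
  bind d := Int
step 5: unify (Int -> Bool) ~ c  [subst: {a:=((c -> Bool) -> Int), e:=(d -> List Int), d:=Int} | 0 pending]
  bind c := (Int -> Bool)

Answer: a:=(((Int -> Bool) -> Bool) -> Int) c:=(Int -> Bool) d:=Int e:=(Int -> List Int)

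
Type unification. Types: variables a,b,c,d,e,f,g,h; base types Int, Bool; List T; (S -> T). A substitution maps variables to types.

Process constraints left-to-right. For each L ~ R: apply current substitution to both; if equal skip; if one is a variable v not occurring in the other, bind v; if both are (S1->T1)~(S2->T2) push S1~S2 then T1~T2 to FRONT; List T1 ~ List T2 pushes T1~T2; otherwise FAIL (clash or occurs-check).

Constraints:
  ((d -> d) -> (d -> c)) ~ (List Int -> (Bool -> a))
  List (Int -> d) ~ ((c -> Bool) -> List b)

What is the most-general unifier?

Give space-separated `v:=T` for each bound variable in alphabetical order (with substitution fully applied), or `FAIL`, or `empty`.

step 1: unify ((d -> d) -> (d -> c)) ~ (List Int -> (Bool -> a))  [subst: {-} | 1 pending]
  -> decompose arrow: push (d -> d)~List Int, (d -> c)~(Bool -> a)
step 2: unify (d -> d) ~ List Int  [subst: {-} | 2 pending]
  clash: (d -> d) vs List Int

Answer: FAIL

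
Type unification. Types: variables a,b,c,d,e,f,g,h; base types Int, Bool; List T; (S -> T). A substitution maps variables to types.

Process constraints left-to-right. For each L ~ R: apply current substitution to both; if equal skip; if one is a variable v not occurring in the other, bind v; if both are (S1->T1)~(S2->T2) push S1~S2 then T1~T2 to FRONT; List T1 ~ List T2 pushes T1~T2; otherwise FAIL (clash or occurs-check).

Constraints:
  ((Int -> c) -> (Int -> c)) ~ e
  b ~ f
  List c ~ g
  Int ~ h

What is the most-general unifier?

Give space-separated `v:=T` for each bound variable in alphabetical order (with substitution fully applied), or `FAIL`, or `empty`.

Answer: b:=f e:=((Int -> c) -> (Int -> c)) g:=List c h:=Int

Derivation:
step 1: unify ((Int -> c) -> (Int -> c)) ~ e  [subst: {-} | 3 pending]
  bind e := ((Int -> c) -> (Int -> c))
step 2: unify b ~ f  [subst: {e:=((Int -> c) -> (Int -> c))} | 2 pending]
  bind b := f
step 3: unify List c ~ g  [subst: {e:=((Int -> c) -> (Int -> c)), b:=f} | 1 pending]
  bind g := List c
step 4: unify Int ~ h  [subst: {e:=((Int -> c) -> (Int -> c)), b:=f, g:=List c} | 0 pending]
  bind h := Int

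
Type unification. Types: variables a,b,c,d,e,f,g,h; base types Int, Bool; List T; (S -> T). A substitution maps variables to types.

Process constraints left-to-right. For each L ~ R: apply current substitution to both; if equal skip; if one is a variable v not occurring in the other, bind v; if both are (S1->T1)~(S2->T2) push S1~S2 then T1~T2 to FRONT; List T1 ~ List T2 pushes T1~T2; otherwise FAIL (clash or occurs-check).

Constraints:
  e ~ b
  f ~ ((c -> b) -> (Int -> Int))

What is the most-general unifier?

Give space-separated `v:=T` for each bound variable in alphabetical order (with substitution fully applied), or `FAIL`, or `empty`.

step 1: unify e ~ b  [subst: {-} | 1 pending]
  bind e := b
step 2: unify f ~ ((c -> b) -> (Int -> Int))  [subst: {e:=b} | 0 pending]
  bind f := ((c -> b) -> (Int -> Int))

Answer: e:=b f:=((c -> b) -> (Int -> Int))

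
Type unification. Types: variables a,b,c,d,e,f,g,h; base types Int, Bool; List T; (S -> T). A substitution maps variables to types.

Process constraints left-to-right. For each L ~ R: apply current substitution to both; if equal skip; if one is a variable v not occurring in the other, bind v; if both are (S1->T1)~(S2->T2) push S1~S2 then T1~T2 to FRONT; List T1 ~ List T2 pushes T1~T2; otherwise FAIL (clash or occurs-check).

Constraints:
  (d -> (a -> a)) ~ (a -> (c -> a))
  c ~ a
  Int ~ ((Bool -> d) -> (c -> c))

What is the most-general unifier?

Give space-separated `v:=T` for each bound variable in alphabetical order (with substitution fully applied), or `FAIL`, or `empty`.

Answer: FAIL

Derivation:
step 1: unify (d -> (a -> a)) ~ (a -> (c -> a))  [subst: {-} | 2 pending]
  -> decompose arrow: push d~a, (a -> a)~(c -> a)
step 2: unify d ~ a  [subst: {-} | 3 pending]
  bind d := a
step 3: unify (a -> a) ~ (c -> a)  [subst: {d:=a} | 2 pending]
  -> decompose arrow: push a~c, a~a
step 4: unify a ~ c  [subst: {d:=a} | 3 pending]
  bind a := c
step 5: unify c ~ c  [subst: {d:=a, a:=c} | 2 pending]
  -> identical, skip
step 6: unify c ~ c  [subst: {d:=a, a:=c} | 1 pending]
  -> identical, skip
step 7: unify Int ~ ((Bool -> c) -> (c -> c))  [subst: {d:=a, a:=c} | 0 pending]
  clash: Int vs ((Bool -> c) -> (c -> c))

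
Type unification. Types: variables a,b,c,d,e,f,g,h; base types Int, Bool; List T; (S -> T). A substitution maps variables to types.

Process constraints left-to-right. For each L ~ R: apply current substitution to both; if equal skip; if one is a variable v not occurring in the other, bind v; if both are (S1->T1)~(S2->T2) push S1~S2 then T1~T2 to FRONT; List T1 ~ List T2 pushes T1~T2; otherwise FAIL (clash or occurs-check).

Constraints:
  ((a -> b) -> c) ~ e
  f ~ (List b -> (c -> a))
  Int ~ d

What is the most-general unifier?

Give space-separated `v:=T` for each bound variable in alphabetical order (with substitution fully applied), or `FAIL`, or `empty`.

step 1: unify ((a -> b) -> c) ~ e  [subst: {-} | 2 pending]
  bind e := ((a -> b) -> c)
step 2: unify f ~ (List b -> (c -> a))  [subst: {e:=((a -> b) -> c)} | 1 pending]
  bind f := (List b -> (c -> a))
step 3: unify Int ~ d  [subst: {e:=((a -> b) -> c), f:=(List b -> (c -> a))} | 0 pending]
  bind d := Int

Answer: d:=Int e:=((a -> b) -> c) f:=(List b -> (c -> a))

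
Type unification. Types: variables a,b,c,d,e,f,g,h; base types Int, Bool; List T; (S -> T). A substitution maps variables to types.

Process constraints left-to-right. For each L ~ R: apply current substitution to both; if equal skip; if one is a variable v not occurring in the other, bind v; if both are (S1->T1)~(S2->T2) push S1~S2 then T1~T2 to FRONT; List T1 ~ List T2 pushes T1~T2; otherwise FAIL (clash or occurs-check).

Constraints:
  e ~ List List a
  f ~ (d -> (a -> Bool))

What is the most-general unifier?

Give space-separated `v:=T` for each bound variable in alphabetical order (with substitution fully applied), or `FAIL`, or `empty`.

Answer: e:=List List a f:=(d -> (a -> Bool))

Derivation:
step 1: unify e ~ List List a  [subst: {-} | 1 pending]
  bind e := List List a
step 2: unify f ~ (d -> (a -> Bool))  [subst: {e:=List List a} | 0 pending]
  bind f := (d -> (a -> Bool))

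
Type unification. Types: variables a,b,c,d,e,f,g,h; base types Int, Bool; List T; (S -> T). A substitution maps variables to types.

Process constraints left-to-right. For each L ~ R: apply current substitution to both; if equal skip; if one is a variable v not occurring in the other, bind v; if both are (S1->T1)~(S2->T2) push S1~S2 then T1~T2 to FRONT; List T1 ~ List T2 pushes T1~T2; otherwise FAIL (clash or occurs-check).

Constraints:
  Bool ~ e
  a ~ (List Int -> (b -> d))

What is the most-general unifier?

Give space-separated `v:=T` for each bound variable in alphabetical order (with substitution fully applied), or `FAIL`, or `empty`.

step 1: unify Bool ~ e  [subst: {-} | 1 pending]
  bind e := Bool
step 2: unify a ~ (List Int -> (b -> d))  [subst: {e:=Bool} | 0 pending]
  bind a := (List Int -> (b -> d))

Answer: a:=(List Int -> (b -> d)) e:=Bool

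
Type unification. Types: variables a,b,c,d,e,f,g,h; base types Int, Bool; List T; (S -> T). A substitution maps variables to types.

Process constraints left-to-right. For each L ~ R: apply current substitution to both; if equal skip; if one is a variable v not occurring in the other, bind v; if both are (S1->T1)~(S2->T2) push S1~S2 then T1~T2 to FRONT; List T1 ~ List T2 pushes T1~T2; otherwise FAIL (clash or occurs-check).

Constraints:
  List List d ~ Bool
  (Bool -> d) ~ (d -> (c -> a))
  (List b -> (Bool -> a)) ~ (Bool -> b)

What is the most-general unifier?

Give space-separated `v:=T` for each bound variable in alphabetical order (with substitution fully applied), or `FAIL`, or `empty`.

Answer: FAIL

Derivation:
step 1: unify List List d ~ Bool  [subst: {-} | 2 pending]
  clash: List List d vs Bool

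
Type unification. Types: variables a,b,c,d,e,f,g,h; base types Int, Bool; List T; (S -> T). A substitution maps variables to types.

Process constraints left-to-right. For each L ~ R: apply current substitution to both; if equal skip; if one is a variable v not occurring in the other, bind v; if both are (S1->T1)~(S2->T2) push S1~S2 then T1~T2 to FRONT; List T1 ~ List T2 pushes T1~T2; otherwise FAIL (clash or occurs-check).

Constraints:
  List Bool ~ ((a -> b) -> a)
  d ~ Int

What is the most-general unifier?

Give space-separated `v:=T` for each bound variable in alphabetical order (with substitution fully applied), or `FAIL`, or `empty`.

Answer: FAIL

Derivation:
step 1: unify List Bool ~ ((a -> b) -> a)  [subst: {-} | 1 pending]
  clash: List Bool vs ((a -> b) -> a)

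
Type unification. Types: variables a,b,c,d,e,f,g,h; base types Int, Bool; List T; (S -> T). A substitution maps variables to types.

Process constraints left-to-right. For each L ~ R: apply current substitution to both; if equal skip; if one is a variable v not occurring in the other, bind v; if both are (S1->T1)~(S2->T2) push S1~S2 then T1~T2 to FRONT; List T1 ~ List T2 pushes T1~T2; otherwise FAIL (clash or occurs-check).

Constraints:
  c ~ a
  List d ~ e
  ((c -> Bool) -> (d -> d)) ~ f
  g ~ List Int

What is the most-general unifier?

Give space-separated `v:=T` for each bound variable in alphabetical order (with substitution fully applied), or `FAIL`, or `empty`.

Answer: c:=a e:=List d f:=((a -> Bool) -> (d -> d)) g:=List Int

Derivation:
step 1: unify c ~ a  [subst: {-} | 3 pending]
  bind c := a
step 2: unify List d ~ e  [subst: {c:=a} | 2 pending]
  bind e := List d
step 3: unify ((a -> Bool) -> (d -> d)) ~ f  [subst: {c:=a, e:=List d} | 1 pending]
  bind f := ((a -> Bool) -> (d -> d))
step 4: unify g ~ List Int  [subst: {c:=a, e:=List d, f:=((a -> Bool) -> (d -> d))} | 0 pending]
  bind g := List Int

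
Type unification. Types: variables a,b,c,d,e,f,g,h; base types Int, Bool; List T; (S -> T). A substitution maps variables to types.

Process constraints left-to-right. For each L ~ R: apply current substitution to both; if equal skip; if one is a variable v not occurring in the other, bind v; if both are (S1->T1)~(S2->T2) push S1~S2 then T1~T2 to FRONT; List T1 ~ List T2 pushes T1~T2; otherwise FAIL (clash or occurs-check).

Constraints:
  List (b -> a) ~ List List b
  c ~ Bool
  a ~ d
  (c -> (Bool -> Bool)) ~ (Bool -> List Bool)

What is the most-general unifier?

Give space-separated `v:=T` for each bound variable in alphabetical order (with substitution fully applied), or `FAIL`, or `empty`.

Answer: FAIL

Derivation:
step 1: unify List (b -> a) ~ List List b  [subst: {-} | 3 pending]
  -> decompose List: push (b -> a)~List b
step 2: unify (b -> a) ~ List b  [subst: {-} | 3 pending]
  clash: (b -> a) vs List b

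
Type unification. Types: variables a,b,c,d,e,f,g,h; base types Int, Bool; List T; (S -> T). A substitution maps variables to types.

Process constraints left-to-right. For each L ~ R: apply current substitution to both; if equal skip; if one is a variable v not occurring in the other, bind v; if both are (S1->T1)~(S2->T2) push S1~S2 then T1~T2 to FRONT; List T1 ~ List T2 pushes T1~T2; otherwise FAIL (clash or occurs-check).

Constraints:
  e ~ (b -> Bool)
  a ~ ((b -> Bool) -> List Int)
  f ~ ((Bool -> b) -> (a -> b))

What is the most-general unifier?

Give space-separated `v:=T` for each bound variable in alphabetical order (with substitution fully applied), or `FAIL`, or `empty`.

Answer: a:=((b -> Bool) -> List Int) e:=(b -> Bool) f:=((Bool -> b) -> (((b -> Bool) -> List Int) -> b))

Derivation:
step 1: unify e ~ (b -> Bool)  [subst: {-} | 2 pending]
  bind e := (b -> Bool)
step 2: unify a ~ ((b -> Bool) -> List Int)  [subst: {e:=(b -> Bool)} | 1 pending]
  bind a := ((b -> Bool) -> List Int)
step 3: unify f ~ ((Bool -> b) -> (((b -> Bool) -> List Int) -> b))  [subst: {e:=(b -> Bool), a:=((b -> Bool) -> List Int)} | 0 pending]
  bind f := ((Bool -> b) -> (((b -> Bool) -> List Int) -> b))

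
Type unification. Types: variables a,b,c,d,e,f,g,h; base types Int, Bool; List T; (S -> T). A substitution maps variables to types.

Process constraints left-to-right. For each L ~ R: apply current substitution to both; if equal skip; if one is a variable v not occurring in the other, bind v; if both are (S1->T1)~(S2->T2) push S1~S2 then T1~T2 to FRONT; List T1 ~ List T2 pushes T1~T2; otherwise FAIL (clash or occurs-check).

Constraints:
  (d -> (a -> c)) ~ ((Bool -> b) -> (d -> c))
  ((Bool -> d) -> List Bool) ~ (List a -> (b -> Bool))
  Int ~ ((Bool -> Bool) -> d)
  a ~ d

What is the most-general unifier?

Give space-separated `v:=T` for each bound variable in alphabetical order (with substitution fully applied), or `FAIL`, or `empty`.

Answer: FAIL

Derivation:
step 1: unify (d -> (a -> c)) ~ ((Bool -> b) -> (d -> c))  [subst: {-} | 3 pending]
  -> decompose arrow: push d~(Bool -> b), (a -> c)~(d -> c)
step 2: unify d ~ (Bool -> b)  [subst: {-} | 4 pending]
  bind d := (Bool -> b)
step 3: unify (a -> c) ~ ((Bool -> b) -> c)  [subst: {d:=(Bool -> b)} | 3 pending]
  -> decompose arrow: push a~(Bool -> b), c~c
step 4: unify a ~ (Bool -> b)  [subst: {d:=(Bool -> b)} | 4 pending]
  bind a := (Bool -> b)
step 5: unify c ~ c  [subst: {d:=(Bool -> b), a:=(Bool -> b)} | 3 pending]
  -> identical, skip
step 6: unify ((Bool -> (Bool -> b)) -> List Bool) ~ (List (Bool -> b) -> (b -> Bool))  [subst: {d:=(Bool -> b), a:=(Bool -> b)} | 2 pending]
  -> decompose arrow: push (Bool -> (Bool -> b))~List (Bool -> b), List Bool~(b -> Bool)
step 7: unify (Bool -> (Bool -> b)) ~ List (Bool -> b)  [subst: {d:=(Bool -> b), a:=(Bool -> b)} | 3 pending]
  clash: (Bool -> (Bool -> b)) vs List (Bool -> b)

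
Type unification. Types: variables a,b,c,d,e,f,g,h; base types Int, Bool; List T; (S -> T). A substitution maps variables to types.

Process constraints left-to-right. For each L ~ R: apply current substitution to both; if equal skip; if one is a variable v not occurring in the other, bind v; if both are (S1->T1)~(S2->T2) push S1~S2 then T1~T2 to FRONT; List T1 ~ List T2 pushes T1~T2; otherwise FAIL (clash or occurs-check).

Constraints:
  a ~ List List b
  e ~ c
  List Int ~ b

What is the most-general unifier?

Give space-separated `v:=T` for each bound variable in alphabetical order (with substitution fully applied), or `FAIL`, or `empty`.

step 1: unify a ~ List List b  [subst: {-} | 2 pending]
  bind a := List List b
step 2: unify e ~ c  [subst: {a:=List List b} | 1 pending]
  bind e := c
step 3: unify List Int ~ b  [subst: {a:=List List b, e:=c} | 0 pending]
  bind b := List Int

Answer: a:=List List List Int b:=List Int e:=c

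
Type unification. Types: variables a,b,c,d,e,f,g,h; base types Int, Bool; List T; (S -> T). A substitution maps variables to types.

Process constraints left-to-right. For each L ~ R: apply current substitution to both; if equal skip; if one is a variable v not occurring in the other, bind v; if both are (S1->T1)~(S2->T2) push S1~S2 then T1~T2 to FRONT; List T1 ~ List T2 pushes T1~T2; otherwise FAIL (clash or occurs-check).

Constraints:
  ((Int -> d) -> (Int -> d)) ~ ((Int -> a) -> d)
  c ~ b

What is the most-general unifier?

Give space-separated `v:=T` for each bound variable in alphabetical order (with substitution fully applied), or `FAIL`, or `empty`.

step 1: unify ((Int -> d) -> (Int -> d)) ~ ((Int -> a) -> d)  [subst: {-} | 1 pending]
  -> decompose arrow: push (Int -> d)~(Int -> a), (Int -> d)~d
step 2: unify (Int -> d) ~ (Int -> a)  [subst: {-} | 2 pending]
  -> decompose arrow: push Int~Int, d~a
step 3: unify Int ~ Int  [subst: {-} | 3 pending]
  -> identical, skip
step 4: unify d ~ a  [subst: {-} | 2 pending]
  bind d := a
step 5: unify (Int -> a) ~ a  [subst: {d:=a} | 1 pending]
  occurs-check fail

Answer: FAIL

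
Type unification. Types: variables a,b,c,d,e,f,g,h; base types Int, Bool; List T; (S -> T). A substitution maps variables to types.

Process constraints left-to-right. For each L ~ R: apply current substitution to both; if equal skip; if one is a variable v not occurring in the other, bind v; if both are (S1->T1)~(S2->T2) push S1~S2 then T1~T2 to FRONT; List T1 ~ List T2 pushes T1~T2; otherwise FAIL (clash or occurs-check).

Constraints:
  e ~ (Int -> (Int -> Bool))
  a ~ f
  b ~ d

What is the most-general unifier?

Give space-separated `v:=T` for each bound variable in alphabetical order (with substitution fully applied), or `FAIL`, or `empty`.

step 1: unify e ~ (Int -> (Int -> Bool))  [subst: {-} | 2 pending]
  bind e := (Int -> (Int -> Bool))
step 2: unify a ~ f  [subst: {e:=(Int -> (Int -> Bool))} | 1 pending]
  bind a := f
step 3: unify b ~ d  [subst: {e:=(Int -> (Int -> Bool)), a:=f} | 0 pending]
  bind b := d

Answer: a:=f b:=d e:=(Int -> (Int -> Bool))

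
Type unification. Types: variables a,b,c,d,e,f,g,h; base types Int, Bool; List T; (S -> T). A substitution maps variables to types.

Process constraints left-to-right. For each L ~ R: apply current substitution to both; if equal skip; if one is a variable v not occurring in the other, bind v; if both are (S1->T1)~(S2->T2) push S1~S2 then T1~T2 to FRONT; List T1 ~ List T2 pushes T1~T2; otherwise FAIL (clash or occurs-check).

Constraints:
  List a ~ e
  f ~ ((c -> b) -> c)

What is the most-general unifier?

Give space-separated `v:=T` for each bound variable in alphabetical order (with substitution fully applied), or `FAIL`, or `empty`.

step 1: unify List a ~ e  [subst: {-} | 1 pending]
  bind e := List a
step 2: unify f ~ ((c -> b) -> c)  [subst: {e:=List a} | 0 pending]
  bind f := ((c -> b) -> c)

Answer: e:=List a f:=((c -> b) -> c)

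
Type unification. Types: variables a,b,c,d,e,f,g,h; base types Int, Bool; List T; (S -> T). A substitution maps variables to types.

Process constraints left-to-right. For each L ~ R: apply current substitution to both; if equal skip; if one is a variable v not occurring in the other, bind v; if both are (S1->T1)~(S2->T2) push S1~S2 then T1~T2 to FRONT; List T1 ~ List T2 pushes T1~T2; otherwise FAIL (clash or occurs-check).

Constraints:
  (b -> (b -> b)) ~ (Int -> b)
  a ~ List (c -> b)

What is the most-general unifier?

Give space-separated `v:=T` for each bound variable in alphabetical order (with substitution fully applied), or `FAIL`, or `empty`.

step 1: unify (b -> (b -> b)) ~ (Int -> b)  [subst: {-} | 1 pending]
  -> decompose arrow: push b~Int, (b -> b)~b
step 2: unify b ~ Int  [subst: {-} | 2 pending]
  bind b := Int
step 3: unify (Int -> Int) ~ Int  [subst: {b:=Int} | 1 pending]
  clash: (Int -> Int) vs Int

Answer: FAIL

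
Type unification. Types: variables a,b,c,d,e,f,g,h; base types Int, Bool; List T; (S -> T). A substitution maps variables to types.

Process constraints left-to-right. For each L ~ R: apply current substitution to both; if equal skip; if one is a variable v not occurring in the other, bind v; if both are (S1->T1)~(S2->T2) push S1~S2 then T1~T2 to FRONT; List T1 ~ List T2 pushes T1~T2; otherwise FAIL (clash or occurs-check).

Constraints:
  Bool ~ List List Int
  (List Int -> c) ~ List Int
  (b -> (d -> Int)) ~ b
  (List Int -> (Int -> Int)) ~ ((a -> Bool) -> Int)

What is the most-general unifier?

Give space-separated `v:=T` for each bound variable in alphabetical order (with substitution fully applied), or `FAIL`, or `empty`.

Answer: FAIL

Derivation:
step 1: unify Bool ~ List List Int  [subst: {-} | 3 pending]
  clash: Bool vs List List Int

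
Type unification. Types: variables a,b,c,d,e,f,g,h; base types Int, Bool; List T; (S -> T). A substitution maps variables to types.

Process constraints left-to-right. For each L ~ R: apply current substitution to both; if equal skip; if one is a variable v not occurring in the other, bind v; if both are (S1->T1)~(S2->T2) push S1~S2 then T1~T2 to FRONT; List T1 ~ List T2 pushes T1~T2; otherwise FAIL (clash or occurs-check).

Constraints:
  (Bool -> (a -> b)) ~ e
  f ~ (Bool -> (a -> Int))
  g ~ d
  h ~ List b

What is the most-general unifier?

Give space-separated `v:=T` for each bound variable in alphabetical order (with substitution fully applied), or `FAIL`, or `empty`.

step 1: unify (Bool -> (a -> b)) ~ e  [subst: {-} | 3 pending]
  bind e := (Bool -> (a -> b))
step 2: unify f ~ (Bool -> (a -> Int))  [subst: {e:=(Bool -> (a -> b))} | 2 pending]
  bind f := (Bool -> (a -> Int))
step 3: unify g ~ d  [subst: {e:=(Bool -> (a -> b)), f:=(Bool -> (a -> Int))} | 1 pending]
  bind g := d
step 4: unify h ~ List b  [subst: {e:=(Bool -> (a -> b)), f:=(Bool -> (a -> Int)), g:=d} | 0 pending]
  bind h := List b

Answer: e:=(Bool -> (a -> b)) f:=(Bool -> (a -> Int)) g:=d h:=List b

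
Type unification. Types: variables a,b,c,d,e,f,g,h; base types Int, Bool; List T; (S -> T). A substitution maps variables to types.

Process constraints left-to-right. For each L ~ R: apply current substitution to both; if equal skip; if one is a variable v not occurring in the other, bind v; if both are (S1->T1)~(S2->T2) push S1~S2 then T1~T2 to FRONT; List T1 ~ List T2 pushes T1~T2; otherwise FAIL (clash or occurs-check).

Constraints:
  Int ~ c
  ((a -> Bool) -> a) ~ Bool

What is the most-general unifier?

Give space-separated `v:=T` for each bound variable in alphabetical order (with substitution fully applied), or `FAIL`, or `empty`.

Answer: FAIL

Derivation:
step 1: unify Int ~ c  [subst: {-} | 1 pending]
  bind c := Int
step 2: unify ((a -> Bool) -> a) ~ Bool  [subst: {c:=Int} | 0 pending]
  clash: ((a -> Bool) -> a) vs Bool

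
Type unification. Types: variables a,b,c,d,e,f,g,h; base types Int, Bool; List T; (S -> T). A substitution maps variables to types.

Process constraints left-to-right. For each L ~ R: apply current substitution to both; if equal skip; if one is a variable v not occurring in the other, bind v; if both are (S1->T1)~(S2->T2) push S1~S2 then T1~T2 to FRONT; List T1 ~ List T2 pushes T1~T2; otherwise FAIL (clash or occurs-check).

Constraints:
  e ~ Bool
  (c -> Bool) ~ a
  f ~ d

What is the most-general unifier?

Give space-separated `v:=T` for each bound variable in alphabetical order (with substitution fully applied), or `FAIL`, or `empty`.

Answer: a:=(c -> Bool) e:=Bool f:=d

Derivation:
step 1: unify e ~ Bool  [subst: {-} | 2 pending]
  bind e := Bool
step 2: unify (c -> Bool) ~ a  [subst: {e:=Bool} | 1 pending]
  bind a := (c -> Bool)
step 3: unify f ~ d  [subst: {e:=Bool, a:=(c -> Bool)} | 0 pending]
  bind f := d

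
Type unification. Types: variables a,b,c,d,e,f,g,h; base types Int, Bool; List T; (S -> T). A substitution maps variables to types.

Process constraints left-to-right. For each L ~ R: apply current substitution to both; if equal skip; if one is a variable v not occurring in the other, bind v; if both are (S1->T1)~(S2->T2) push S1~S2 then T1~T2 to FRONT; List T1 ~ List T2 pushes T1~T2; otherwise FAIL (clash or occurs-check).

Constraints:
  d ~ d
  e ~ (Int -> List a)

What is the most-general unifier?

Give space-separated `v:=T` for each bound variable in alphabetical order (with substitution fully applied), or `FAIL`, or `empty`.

step 1: unify d ~ d  [subst: {-} | 1 pending]
  -> identical, skip
step 2: unify e ~ (Int -> List a)  [subst: {-} | 0 pending]
  bind e := (Int -> List a)

Answer: e:=(Int -> List a)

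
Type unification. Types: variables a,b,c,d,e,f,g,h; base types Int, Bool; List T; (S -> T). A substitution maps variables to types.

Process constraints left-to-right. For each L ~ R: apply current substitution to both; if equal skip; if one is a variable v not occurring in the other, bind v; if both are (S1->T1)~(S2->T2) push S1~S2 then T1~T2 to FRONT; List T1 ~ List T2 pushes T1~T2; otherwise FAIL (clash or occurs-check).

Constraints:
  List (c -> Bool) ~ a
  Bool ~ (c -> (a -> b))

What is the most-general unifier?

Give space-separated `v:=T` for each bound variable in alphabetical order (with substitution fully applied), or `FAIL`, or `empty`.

Answer: FAIL

Derivation:
step 1: unify List (c -> Bool) ~ a  [subst: {-} | 1 pending]
  bind a := List (c -> Bool)
step 2: unify Bool ~ (c -> (List (c -> Bool) -> b))  [subst: {a:=List (c -> Bool)} | 0 pending]
  clash: Bool vs (c -> (List (c -> Bool) -> b))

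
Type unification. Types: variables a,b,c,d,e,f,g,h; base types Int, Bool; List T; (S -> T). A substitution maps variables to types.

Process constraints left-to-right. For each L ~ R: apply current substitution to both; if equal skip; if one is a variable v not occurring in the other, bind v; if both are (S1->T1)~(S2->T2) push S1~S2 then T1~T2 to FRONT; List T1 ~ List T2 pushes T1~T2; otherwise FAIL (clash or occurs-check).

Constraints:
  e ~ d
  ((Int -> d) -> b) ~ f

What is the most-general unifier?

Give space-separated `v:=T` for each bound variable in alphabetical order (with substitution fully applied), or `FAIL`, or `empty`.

Answer: e:=d f:=((Int -> d) -> b)

Derivation:
step 1: unify e ~ d  [subst: {-} | 1 pending]
  bind e := d
step 2: unify ((Int -> d) -> b) ~ f  [subst: {e:=d} | 0 pending]
  bind f := ((Int -> d) -> b)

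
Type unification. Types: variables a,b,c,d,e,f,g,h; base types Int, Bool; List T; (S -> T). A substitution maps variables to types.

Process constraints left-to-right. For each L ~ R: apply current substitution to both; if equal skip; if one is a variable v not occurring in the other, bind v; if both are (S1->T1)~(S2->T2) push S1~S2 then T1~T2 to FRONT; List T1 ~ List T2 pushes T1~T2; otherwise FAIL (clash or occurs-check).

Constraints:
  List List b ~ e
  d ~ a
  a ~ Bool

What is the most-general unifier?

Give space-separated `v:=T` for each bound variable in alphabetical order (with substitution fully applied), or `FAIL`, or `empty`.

step 1: unify List List b ~ e  [subst: {-} | 2 pending]
  bind e := List List b
step 2: unify d ~ a  [subst: {e:=List List b} | 1 pending]
  bind d := a
step 3: unify a ~ Bool  [subst: {e:=List List b, d:=a} | 0 pending]
  bind a := Bool

Answer: a:=Bool d:=Bool e:=List List b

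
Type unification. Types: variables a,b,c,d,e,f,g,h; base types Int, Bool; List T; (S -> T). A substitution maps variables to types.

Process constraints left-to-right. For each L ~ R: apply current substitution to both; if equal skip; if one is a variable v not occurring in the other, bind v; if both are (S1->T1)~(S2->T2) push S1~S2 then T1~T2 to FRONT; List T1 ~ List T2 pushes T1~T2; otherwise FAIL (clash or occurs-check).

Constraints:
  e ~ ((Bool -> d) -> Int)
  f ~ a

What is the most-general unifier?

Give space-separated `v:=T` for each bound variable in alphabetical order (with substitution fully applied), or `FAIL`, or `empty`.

step 1: unify e ~ ((Bool -> d) -> Int)  [subst: {-} | 1 pending]
  bind e := ((Bool -> d) -> Int)
step 2: unify f ~ a  [subst: {e:=((Bool -> d) -> Int)} | 0 pending]
  bind f := a

Answer: e:=((Bool -> d) -> Int) f:=a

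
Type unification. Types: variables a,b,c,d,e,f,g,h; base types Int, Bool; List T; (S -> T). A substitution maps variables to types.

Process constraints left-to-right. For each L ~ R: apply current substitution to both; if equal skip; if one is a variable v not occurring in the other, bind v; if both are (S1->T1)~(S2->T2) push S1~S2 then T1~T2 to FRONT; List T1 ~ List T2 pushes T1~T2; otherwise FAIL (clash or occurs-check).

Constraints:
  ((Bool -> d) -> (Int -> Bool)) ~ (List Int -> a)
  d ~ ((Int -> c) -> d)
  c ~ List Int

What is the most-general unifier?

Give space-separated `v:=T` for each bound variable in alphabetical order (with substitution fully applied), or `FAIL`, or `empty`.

Answer: FAIL

Derivation:
step 1: unify ((Bool -> d) -> (Int -> Bool)) ~ (List Int -> a)  [subst: {-} | 2 pending]
  -> decompose arrow: push (Bool -> d)~List Int, (Int -> Bool)~a
step 2: unify (Bool -> d) ~ List Int  [subst: {-} | 3 pending]
  clash: (Bool -> d) vs List Int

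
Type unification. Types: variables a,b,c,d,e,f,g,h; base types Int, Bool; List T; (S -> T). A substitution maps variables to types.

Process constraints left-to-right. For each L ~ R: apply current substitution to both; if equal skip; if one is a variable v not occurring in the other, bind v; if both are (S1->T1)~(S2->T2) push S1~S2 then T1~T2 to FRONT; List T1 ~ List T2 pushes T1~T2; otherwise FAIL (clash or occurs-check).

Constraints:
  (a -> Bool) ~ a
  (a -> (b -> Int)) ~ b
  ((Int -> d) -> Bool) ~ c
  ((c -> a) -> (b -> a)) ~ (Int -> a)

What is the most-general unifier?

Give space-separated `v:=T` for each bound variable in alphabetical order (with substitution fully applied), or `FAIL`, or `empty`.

Answer: FAIL

Derivation:
step 1: unify (a -> Bool) ~ a  [subst: {-} | 3 pending]
  occurs-check fail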